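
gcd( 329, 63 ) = 7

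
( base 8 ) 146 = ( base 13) 7B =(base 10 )102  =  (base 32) 36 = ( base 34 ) 30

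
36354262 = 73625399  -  37271137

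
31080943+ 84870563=115951506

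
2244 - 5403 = -3159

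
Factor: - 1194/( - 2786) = 3/7 = 3^1 * 7^( - 1 ) 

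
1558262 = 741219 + 817043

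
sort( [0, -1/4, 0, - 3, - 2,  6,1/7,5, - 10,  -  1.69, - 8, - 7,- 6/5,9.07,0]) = [ - 10, - 8,-7,-3 , - 2, - 1.69, - 6/5, - 1/4, 0, 0,0,1/7,5,  6, 9.07 ] 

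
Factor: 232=2^3*29^1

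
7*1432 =10024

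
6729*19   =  127851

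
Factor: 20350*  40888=2^4*5^2 *11^1 * 19^1*37^1*269^1= 832070800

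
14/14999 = 14/14999 = 0.00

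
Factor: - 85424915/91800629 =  - 5024995/5400037 = - 5^1*787^1*1277^1*5400037^(-1) 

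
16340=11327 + 5013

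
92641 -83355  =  9286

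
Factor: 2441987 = 2441987^1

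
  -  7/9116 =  - 7/9116= -  0.00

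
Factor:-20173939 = -1021^1*19759^1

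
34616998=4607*7514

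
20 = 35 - 15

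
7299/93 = 78 + 15/31 = 78.48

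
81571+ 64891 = 146462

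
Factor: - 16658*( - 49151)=2^1*23^1*2137^1*8329^1= 818757358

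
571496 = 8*71437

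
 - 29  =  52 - 81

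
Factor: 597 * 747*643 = 286751637  =  3^3*83^1 * 199^1*643^1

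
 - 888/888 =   -  1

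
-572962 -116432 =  - 689394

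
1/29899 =1/29899 = 0.00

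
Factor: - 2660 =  - 2^2 * 5^1*7^1 * 19^1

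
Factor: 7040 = 2^7*5^1*11^1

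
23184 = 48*483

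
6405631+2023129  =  8428760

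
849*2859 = 2427291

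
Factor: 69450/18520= 15/4  =  2^(-2)*3^1*5^1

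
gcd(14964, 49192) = 172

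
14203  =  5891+8312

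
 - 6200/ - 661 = 9+251/661 = 9.38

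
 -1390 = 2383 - 3773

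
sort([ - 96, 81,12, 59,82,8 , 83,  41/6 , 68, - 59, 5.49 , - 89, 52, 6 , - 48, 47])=[- 96 , - 89, -59, - 48,5.49, 6, 41/6, 8, 12 , 47, 52 , 59, 68 , 81,82, 83]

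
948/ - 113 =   -  948/113=-  8.39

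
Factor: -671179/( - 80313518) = 2^(-1) * 197^1 *3407^1*40156759^( - 1)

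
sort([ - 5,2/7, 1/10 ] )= [ - 5,1/10 , 2/7] 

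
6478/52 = 124 + 15/26 = 124.58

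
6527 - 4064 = 2463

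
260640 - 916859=-656219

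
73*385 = 28105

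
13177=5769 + 7408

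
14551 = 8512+6039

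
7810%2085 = 1555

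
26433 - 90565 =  - 64132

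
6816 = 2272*3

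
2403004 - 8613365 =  - 6210361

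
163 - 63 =100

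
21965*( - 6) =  -131790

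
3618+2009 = 5627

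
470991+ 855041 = 1326032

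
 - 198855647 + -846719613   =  -1045575260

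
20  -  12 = 8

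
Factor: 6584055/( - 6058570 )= - 1316811/1211714 =-2^( -1)*3^1 * 7^ ( - 1)*41^ (  -  1) * 2111^ ( - 1)*438937^1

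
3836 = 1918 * 2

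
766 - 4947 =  - 4181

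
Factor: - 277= - 277^1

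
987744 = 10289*96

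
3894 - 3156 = 738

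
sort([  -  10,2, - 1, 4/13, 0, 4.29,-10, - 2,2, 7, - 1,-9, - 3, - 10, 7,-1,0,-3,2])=[-10,-10, - 10, - 9, - 3,-3,  -  2, - 1, - 1 , - 1, 0, 0, 4/13,2,2,2,4.29, 7,7 ]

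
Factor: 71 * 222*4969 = 78321378=2^1*3^1*37^1*71^1*4969^1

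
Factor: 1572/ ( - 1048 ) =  - 2^ ( - 1) * 3^1 = - 3/2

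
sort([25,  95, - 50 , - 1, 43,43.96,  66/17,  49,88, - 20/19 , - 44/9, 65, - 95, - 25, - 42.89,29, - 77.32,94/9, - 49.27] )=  [ - 95, - 77.32,- 50, - 49.27, - 42.89,- 25,-44/9, - 20/19 , - 1,  66/17, 94/9, 25,29,43,43.96, 49,65, 88,  95]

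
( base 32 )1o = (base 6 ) 132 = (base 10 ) 56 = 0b111000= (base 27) 22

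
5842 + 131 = 5973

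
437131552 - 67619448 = 369512104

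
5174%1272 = 86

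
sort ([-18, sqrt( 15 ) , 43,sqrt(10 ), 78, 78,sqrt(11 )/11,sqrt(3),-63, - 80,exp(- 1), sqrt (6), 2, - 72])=[ - 80, - 72, - 63, - 18, sqrt(11 ) /11,exp(-1 ),sqrt( 3) , 2,  sqrt( 6),sqrt( 10), sqrt( 15),43,78 , 78]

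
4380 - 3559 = 821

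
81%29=23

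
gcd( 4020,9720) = 60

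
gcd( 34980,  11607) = 159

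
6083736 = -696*(-8741)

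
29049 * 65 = 1888185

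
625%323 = 302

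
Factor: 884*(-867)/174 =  - 2^1 * 13^1 * 17^3*29^( - 1 ) = - 127738/29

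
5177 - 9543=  - 4366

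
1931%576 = 203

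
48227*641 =30913507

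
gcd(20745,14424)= 3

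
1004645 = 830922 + 173723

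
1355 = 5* 271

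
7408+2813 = 10221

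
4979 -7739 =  - 2760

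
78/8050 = 39/4025 = 0.01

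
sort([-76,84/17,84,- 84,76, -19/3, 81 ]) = [ - 84 , - 76, - 19/3,84/17,76,81, 84]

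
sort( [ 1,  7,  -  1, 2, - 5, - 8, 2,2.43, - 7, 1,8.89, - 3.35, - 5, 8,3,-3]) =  [ - 8, -7, - 5,-5, - 3.35,  -  3, - 1, 1,1, 2,2, 2.43,3, 7, 8, 8.89]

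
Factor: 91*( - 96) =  - 2^5 *3^1*7^1 *13^1 = - 8736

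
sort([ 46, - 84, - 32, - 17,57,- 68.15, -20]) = [ - 84,-68.15, - 32, - 20, - 17,46, 57]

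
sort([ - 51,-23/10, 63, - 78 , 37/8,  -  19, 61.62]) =[ - 78,-51,-19, - 23/10,37/8,61.62,63]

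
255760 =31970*8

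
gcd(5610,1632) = 102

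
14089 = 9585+4504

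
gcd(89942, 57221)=1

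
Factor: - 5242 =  - 2^1*2621^1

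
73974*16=1183584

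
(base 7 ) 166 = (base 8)141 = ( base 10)97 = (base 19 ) 52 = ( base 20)4h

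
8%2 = 0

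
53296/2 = 26648 =26648.00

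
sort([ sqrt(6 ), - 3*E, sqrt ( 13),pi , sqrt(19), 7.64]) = [ - 3*E,sqrt( 6),pi, sqrt(13), sqrt ( 19 ),7.64]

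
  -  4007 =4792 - 8799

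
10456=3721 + 6735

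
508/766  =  254/383 = 0.66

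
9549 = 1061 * 9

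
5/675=1/135 = 0.01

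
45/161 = 45/161 = 0.28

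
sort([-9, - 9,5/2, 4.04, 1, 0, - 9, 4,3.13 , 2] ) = [- 9,-9, - 9, 0,1, 2, 5/2, 3.13, 4, 4.04]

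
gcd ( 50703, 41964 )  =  3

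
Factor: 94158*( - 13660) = -1286198280 = - 2^3*3^2*5^1*683^1*5231^1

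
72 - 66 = 6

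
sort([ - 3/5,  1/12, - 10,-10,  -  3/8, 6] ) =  [ - 10,-10,  -  3/5, - 3/8,1/12,  6] 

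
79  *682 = 53878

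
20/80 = 1/4  =  0.25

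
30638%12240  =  6158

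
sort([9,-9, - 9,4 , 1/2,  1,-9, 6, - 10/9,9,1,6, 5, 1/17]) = [ - 9, - 9,  -  9, - 10/9, 1/17 , 1/2, 1,1,4, 5, 6 , 6,9, 9 ] 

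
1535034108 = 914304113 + 620729995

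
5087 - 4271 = 816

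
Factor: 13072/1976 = 2^1 * 13^(- 1)*43^1 = 86/13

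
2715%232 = 163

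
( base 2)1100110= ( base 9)123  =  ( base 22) 4e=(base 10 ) 102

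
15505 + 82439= 97944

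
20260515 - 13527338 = 6733177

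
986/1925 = 986/1925=0.51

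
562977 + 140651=703628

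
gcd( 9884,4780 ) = 4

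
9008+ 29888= 38896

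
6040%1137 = 355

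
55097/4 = 55097/4=13774.25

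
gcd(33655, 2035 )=5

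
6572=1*6572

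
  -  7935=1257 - 9192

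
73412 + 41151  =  114563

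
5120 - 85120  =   - 80000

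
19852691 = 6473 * 3067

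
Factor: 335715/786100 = 2^( - 2) * 3^1*5^ ( - 1)*7^( - 1)*1123^( - 1)*22381^1 = 67143/157220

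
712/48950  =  4/275 =0.01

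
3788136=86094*44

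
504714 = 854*591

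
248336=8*31042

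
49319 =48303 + 1016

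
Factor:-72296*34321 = - 2481271016= - 2^3 * 7^2 * 1291^1*4903^1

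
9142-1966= 7176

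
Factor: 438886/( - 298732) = -667/454=- 2^( - 1) * 23^1*29^1*227^ ( - 1 )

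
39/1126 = 39/1126 = 0.03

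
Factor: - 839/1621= - 839^1*1621^(-1 )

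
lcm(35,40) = 280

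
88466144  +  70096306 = 158562450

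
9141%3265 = 2611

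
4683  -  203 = 4480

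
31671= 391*81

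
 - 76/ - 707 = 76/707 = 0.11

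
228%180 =48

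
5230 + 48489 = 53719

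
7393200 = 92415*80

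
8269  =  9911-1642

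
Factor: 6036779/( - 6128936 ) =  - 2^(-3)*7^1*11^ ( - 1)*257^( - 1 )*271^(- 1 )* 862397^1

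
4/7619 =4/7619 = 0.00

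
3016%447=334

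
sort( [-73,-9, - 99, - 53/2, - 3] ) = [ - 99, - 73, - 53/2,-9, - 3 ]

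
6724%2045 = 589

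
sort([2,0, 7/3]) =[0, 2,7/3]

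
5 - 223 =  - 218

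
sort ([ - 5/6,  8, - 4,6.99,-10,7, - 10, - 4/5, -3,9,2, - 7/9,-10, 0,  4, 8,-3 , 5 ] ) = [-10, - 10 , - 10 , - 4, - 3, - 3 , - 5/6, - 4/5, - 7/9,0, 2,4,5,6.99,7, 8,8,9]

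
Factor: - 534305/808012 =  -2^( - 2 ) *5^1*79^ ( - 1) * 2557^( - 1)*106861^1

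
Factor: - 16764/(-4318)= 66/17 = 2^1*3^1*11^1* 17^(- 1)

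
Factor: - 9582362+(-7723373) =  - 17305735 =- 5^1*3461147^1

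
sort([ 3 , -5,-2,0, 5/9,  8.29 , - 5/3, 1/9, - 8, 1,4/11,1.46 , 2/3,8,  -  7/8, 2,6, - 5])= [ - 8,-5 , - 5, - 2, - 5/3, - 7/8, 0 , 1/9,4/11, 5/9,  2/3, 1,  1.46  ,  2, 3, 6,8  ,  8.29 ] 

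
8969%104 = 25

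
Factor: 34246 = 2^1*17123^1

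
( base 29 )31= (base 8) 130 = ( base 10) 88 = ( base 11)80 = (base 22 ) 40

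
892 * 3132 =2793744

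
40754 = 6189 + 34565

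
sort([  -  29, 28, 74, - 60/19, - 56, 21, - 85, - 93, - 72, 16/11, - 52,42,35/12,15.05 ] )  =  [ - 93,-85, - 72, - 56,-52,-29, - 60/19,16/11,  35/12,15.05,21,  28,  42,74]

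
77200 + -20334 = 56866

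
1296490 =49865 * 26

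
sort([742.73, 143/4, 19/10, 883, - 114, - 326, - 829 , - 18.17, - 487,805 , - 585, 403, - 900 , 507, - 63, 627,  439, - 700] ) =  [ - 900, - 829, - 700, - 585, - 487 , - 326, - 114, -63,-18.17, 19/10, 143/4, 403,439,  507, 627, 742.73, 805, 883]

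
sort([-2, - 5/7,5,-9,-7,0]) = [-9,-7,-2, - 5/7,0,5]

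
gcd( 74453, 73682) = 1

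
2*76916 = 153832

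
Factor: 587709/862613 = 3^3*653^(-1 )*1321^( -1 )*21767^1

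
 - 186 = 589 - 775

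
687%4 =3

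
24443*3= 73329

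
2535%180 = 15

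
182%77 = 28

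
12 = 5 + 7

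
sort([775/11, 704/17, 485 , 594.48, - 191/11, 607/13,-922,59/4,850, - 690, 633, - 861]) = [ - 922,-861, - 690, - 191/11, 59/4 , 704/17, 607/13, 775/11, 485 , 594.48,  633 , 850 ]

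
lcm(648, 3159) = 25272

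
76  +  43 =119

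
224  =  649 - 425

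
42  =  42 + 0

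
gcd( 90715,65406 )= 1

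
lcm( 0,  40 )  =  0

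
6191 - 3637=2554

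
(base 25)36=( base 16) 51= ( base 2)1010001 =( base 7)144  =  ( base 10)81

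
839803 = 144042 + 695761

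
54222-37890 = 16332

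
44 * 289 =12716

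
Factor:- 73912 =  - 2^3 * 9239^1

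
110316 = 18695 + 91621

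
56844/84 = 676 +5/7 = 676.71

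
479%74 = 35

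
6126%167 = 114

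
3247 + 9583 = 12830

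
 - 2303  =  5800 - 8103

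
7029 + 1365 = 8394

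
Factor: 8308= 2^2 *31^1 * 67^1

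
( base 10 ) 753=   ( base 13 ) 45c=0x2F1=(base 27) 10O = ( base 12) 529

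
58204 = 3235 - - 54969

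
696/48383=696/48383  =  0.01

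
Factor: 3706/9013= 2^1*17^1 * 109^1*9013^(  -  1) 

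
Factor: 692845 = 5^1 *138569^1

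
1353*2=2706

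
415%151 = 113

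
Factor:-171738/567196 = - 2^ ( - 1)*3^2*29^1*431^(-1) = - 261/862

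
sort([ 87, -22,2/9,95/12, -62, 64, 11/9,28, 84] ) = [ - 62,-22,2/9 , 11/9, 95/12, 28 , 64, 84, 87]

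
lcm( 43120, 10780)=43120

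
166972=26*6422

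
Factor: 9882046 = 2^1*379^1*13037^1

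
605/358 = 1 + 247/358 = 1.69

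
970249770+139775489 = 1110025259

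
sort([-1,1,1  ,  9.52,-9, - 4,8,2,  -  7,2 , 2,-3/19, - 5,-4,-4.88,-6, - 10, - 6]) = [-10, - 9, - 7,-6, - 6,- 5,-4.88,  -  4, - 4, -1,-3/19, 1,1, 2,2, 2,  8, 9.52]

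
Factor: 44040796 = 2^2*83^1*109^1*1217^1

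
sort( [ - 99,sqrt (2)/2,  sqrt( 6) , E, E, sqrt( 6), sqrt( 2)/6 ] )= [-99,  sqrt( 2)/6, sqrt ( 2)/2, sqrt( 6 ), sqrt( 6),  E, E]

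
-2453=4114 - 6567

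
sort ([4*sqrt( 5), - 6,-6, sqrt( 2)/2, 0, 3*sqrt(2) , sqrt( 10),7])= [ - 6, - 6,  0,sqrt( 2 ) /2, sqrt( 10) , 3 * sqrt( 2), 7,  4*sqrt( 5) ]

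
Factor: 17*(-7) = -119 = - 7^1*17^1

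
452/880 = 113/220 = 0.51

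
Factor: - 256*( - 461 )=118016= 2^8*461^1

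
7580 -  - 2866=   10446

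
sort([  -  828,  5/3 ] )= [ -828,5/3 ] 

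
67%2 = 1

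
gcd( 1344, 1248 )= 96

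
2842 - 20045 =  - 17203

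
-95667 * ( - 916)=87630972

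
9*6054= 54486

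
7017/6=1169 + 1/2 = 1169.50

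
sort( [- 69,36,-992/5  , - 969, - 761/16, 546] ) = [ - 969, - 992/5, - 69, - 761/16,36,546 ]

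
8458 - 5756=2702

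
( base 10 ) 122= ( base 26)4I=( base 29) 46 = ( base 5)442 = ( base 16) 7A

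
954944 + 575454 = 1530398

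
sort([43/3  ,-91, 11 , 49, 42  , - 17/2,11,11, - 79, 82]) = [ - 91,- 79,-17/2,  11,11, 11, 43/3,42,49, 82 ]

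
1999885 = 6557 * 305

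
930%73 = 54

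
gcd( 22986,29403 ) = 9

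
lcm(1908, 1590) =9540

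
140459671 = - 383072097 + 523531768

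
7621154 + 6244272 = 13865426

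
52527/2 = 52527/2 = 26263.50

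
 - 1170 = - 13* 90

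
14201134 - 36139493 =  - 21938359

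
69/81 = 23/27 = 0.85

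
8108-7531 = 577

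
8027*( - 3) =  - 24081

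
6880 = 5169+1711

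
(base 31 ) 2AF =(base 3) 10002020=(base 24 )3lf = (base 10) 2247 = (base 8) 4307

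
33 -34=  - 1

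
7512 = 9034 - 1522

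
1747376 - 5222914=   -3475538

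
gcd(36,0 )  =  36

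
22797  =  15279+7518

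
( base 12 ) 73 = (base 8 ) 127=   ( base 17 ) 52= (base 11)7a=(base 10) 87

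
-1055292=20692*(-51)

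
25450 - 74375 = -48925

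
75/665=15/133 = 0.11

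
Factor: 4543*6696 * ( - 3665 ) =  - 111489036120 = -2^3*3^3*5^1*7^1*11^1*31^1*59^1 * 733^1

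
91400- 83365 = 8035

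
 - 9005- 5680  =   - 14685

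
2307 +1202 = 3509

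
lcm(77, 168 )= 1848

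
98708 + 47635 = 146343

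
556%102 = 46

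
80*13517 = 1081360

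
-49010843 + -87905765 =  -136916608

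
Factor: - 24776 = -2^3*19^1*163^1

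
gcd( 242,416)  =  2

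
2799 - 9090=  - 6291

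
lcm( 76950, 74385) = 2231550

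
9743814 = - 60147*(-162)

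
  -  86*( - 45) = 3870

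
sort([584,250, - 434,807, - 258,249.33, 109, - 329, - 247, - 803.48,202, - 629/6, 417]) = [  -  803.48, - 434, - 329, -258, - 247, - 629/6,109, 202, 249.33,250,417, 584 , 807 ] 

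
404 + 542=946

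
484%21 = 1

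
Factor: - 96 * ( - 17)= 1632= 2^5 *3^1*17^1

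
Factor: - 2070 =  - 2^1*3^2*5^1 * 23^1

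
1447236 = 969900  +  477336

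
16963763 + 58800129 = 75763892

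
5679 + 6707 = 12386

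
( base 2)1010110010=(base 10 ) 690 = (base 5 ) 10230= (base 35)jp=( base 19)1H6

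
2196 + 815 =3011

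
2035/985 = 2+ 13/197 = 2.07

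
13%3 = 1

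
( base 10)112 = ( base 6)304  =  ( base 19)5h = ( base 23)4K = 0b1110000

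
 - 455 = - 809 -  - 354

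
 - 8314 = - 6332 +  - 1982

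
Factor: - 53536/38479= - 32/23  =  - 2^5*23^( - 1)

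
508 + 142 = 650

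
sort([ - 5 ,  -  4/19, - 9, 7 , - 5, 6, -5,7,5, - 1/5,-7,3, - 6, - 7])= [ - 9, - 7, - 7, - 6,-5,-5, - 5, - 4/19, - 1/5, 3, 5,6,7, 7] 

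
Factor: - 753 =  - 3^1*251^1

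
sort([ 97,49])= [ 49,97]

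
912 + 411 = 1323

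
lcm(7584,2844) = 22752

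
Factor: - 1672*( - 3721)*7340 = 45665898080 = 2^5*5^1 * 11^1*19^1 * 61^2*367^1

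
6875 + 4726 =11601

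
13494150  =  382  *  35325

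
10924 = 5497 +5427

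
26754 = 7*3822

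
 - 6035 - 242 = -6277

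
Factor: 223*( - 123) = - 27429 = - 3^1 * 41^1*223^1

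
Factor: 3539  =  3539^1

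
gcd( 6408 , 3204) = 3204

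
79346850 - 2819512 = 76527338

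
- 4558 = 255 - 4813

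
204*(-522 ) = -106488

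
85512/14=6108 = 6108.00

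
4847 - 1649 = 3198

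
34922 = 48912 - 13990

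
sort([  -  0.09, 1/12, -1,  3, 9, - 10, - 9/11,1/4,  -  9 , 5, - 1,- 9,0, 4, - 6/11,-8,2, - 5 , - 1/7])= [ - 10,-9,- 9, - 8,-5, - 1, - 1,-9/11,-6/11, - 1/7,-0.09,0, 1/12,1/4, 2 , 3, 4,5,9 ] 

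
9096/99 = 3032/33 = 91.88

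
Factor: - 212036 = -2^2 *11^1*61^1*79^1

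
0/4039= 0 = 0.00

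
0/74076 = 0 = 0.00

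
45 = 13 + 32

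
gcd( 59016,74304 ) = 24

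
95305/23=4143 + 16/23=4143.70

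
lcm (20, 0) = 0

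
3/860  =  3/860 = 0.00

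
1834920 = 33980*54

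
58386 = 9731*6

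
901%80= 21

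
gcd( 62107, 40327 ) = 1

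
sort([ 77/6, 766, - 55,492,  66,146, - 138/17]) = [- 55,-138/17, 77/6,66, 146,492,  766]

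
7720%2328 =736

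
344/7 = 49 + 1/7 = 49.14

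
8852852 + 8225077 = 17077929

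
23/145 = 23/145=0.16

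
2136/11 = 2136/11 = 194.18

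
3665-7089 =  - 3424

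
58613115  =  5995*9777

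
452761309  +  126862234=579623543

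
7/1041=7/1041 = 0.01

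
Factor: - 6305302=  -  2^1 * 19^1*73^1 * 2273^1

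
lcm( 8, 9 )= 72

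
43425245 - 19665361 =23759884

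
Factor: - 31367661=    - 3^1 * 13^1*79^1*10181^1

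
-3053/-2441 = 1 + 612/2441 = 1.25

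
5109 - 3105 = 2004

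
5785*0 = 0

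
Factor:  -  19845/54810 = -21/58 = - 2^( - 1 )*3^1 * 7^1*29^( - 1)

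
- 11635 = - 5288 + -6347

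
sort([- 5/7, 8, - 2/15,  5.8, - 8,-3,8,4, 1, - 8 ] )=[ - 8,-8,  -  3,-5/7, - 2/15,1,  4, 5.8 , 8,  8] 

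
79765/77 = 1035 + 10/11 = 1035.91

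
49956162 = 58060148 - 8103986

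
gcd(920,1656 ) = 184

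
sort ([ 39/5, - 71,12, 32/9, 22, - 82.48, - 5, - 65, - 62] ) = [ - 82.48, - 71, - 65, - 62,-5,32/9,39/5, 12 , 22] 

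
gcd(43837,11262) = 1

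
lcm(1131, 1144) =99528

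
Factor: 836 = 2^2 * 11^1 * 19^1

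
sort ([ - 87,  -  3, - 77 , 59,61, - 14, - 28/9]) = [ - 87,-77,-14, - 28/9, - 3, 59,61]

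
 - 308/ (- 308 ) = 1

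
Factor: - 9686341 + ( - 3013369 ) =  - 2^1*5^1 * 1269971^1 = -12699710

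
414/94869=46/10541 = 0.00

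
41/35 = 1 + 6/35 = 1.17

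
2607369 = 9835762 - 7228393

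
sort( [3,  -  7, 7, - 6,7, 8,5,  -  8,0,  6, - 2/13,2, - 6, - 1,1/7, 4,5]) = [ - 8, - 7,-6, - 6, - 1, - 2/13,0, 1/7,2,3,4, 5, 5,6,7,7, 8] 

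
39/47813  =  39/47813 = 0.00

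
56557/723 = 56557/723 = 78.23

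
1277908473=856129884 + 421778589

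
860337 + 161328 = 1021665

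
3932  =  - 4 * (-983)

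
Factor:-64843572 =  -  2^2 * 3^1*5403631^1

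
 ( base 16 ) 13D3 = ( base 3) 20221222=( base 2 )1001111010011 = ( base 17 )1099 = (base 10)5075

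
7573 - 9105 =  - 1532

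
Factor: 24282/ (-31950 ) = -5^ (-2 )*19^1 =- 19/25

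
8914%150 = 64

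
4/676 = 1/169 = 0.01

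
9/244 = 9/244 = 0.04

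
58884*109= 6418356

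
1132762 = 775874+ 356888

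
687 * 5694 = 3911778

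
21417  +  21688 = 43105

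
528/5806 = 264/2903 = 0.09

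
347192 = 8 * 43399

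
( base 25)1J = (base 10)44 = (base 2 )101100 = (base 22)20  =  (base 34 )1A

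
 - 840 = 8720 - 9560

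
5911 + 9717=15628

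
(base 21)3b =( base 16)4a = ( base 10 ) 74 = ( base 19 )3h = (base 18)42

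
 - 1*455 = - 455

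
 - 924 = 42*(-22 ) 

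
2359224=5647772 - 3288548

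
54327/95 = 54327/95 =571.86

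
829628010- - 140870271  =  970498281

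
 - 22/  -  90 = 11/45 =0.24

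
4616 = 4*1154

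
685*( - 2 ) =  - 1370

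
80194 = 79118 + 1076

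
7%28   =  7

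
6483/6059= 1+ 424/6059 = 1.07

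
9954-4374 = 5580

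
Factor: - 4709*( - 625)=2943125  =  5^4*17^1*277^1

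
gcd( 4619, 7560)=1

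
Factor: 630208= 2^6*43^1*229^1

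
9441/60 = 157 + 7/20 = 157.35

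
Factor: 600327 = 3^2 * 7^1*13^1*733^1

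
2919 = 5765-2846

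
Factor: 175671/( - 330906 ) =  - 2^(-1)*3^1 *149^1*421^(-1) = - 447/842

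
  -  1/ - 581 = 1/581=0.00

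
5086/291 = 5086/291 = 17.48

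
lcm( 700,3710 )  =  37100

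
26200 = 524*50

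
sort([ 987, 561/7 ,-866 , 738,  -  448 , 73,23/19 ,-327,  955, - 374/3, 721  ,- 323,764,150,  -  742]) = [  -  866, - 742,- 448, - 327, - 323,- 374/3,  23/19, 73, 561/7,  150 , 721, 738, 764, 955, 987] 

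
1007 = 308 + 699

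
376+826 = 1202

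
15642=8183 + 7459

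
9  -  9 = 0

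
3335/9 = 370 + 5/9  =  370.56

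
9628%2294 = 452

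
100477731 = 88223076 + 12254655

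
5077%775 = 427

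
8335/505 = 1667/101  =  16.50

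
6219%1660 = 1239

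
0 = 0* 6352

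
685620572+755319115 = 1440939687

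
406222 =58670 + 347552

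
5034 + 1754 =6788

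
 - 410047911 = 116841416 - 526889327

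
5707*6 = 34242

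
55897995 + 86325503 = 142223498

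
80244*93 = 7462692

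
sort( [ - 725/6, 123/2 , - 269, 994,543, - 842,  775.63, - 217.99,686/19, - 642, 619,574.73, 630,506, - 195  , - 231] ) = [ - 842, - 642, - 269, - 231, - 217.99, - 195, - 725/6,686/19, 123/2, 506 , 543,  574.73, 619, 630, 775.63,994 ] 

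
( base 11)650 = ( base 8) 1415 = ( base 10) 781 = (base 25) 166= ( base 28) RP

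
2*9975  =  19950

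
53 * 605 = 32065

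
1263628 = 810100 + 453528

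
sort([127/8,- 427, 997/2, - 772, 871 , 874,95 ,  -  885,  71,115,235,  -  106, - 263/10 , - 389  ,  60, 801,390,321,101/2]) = [ - 885, - 772,  -  427 ,- 389,  -  106, - 263/10,127/8,101/2,60, 71, 95, 115, 235,321,390,997/2,801,871,874 ]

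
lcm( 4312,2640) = 129360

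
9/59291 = 9/59291= 0.00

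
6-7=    - 1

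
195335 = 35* 5581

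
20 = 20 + 0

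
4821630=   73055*66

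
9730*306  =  2977380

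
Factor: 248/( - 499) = -2^3*31^1*499^( - 1)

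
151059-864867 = - 713808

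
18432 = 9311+9121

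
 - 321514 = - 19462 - 302052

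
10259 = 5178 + 5081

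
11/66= 1/6 = 0.17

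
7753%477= 121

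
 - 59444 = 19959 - 79403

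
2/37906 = 1/18953 = 0.00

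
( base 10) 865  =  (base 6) 4001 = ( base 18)2C1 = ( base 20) 235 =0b1101100001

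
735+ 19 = 754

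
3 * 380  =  1140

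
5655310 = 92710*61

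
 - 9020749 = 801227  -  9821976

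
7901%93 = 89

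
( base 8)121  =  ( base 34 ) 2D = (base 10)81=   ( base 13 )63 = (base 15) 56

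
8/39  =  8/39 = 0.21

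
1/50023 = 1/50023 = 0.00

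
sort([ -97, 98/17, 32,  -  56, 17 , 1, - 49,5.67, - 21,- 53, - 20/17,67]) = [ - 97, - 56, - 53,-49,  -  21,- 20/17, 1, 5.67, 98/17, 17,32, 67 ] 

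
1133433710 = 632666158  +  500767552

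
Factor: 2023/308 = 289/44 = 2^( - 2)*11^( - 1 )*17^2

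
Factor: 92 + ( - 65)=3^3 = 27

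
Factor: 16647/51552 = 31/96  =  2^(- 5 ) * 3^( - 1)*31^1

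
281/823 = 281/823  =  0.34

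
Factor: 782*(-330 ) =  - 2^2*3^1 * 5^1*11^1*17^1*23^1 = -258060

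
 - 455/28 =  -17 + 3/4=- 16.25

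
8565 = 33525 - 24960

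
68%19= 11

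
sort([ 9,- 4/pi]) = [-4/pi, 9] 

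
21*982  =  20622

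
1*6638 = 6638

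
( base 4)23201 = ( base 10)737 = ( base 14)3A9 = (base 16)2E1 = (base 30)oh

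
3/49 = 3/49 = 0.06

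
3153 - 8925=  - 5772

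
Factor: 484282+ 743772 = 2^1* 157^1*3911^1 = 1228054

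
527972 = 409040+118932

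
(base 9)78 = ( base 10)71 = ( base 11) 65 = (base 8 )107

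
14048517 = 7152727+6895790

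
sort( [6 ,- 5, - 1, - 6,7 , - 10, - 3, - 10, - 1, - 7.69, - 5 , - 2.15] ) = [ - 10, -10, - 7.69, - 6, - 5, - 5,-3, - 2.15, - 1, - 1,6, 7 ] 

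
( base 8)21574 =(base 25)ed9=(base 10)9084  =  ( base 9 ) 13413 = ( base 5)242314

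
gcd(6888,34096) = 8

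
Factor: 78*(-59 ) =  - 2^1*3^1*13^1 * 59^1 = -4602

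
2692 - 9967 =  -7275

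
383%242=141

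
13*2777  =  36101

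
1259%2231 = 1259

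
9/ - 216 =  - 1 + 23/24 = - 0.04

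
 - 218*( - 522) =113796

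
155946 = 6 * 25991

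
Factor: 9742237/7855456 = 2^( - 5 )*7^ ( - 1 )*739^1*13183^1*35069^( - 1)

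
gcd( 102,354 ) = 6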